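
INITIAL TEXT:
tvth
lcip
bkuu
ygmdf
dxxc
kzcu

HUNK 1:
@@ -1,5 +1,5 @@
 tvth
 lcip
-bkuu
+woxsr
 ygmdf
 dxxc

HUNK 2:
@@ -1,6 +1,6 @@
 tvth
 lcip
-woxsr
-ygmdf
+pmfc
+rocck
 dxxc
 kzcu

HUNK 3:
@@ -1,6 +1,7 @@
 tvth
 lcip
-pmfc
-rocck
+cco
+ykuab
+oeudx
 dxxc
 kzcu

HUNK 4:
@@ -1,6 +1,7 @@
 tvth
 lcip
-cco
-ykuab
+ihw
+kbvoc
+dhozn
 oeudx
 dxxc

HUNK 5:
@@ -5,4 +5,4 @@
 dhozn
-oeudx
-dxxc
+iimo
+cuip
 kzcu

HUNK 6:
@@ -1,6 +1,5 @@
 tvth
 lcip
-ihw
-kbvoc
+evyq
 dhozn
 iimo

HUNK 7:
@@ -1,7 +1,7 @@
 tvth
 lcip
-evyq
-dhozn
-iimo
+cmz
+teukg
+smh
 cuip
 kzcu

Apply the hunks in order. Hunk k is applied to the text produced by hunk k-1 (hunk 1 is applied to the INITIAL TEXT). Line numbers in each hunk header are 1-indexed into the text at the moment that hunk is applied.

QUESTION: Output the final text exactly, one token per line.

Answer: tvth
lcip
cmz
teukg
smh
cuip
kzcu

Derivation:
Hunk 1: at line 1 remove [bkuu] add [woxsr] -> 6 lines: tvth lcip woxsr ygmdf dxxc kzcu
Hunk 2: at line 1 remove [woxsr,ygmdf] add [pmfc,rocck] -> 6 lines: tvth lcip pmfc rocck dxxc kzcu
Hunk 3: at line 1 remove [pmfc,rocck] add [cco,ykuab,oeudx] -> 7 lines: tvth lcip cco ykuab oeudx dxxc kzcu
Hunk 4: at line 1 remove [cco,ykuab] add [ihw,kbvoc,dhozn] -> 8 lines: tvth lcip ihw kbvoc dhozn oeudx dxxc kzcu
Hunk 5: at line 5 remove [oeudx,dxxc] add [iimo,cuip] -> 8 lines: tvth lcip ihw kbvoc dhozn iimo cuip kzcu
Hunk 6: at line 1 remove [ihw,kbvoc] add [evyq] -> 7 lines: tvth lcip evyq dhozn iimo cuip kzcu
Hunk 7: at line 1 remove [evyq,dhozn,iimo] add [cmz,teukg,smh] -> 7 lines: tvth lcip cmz teukg smh cuip kzcu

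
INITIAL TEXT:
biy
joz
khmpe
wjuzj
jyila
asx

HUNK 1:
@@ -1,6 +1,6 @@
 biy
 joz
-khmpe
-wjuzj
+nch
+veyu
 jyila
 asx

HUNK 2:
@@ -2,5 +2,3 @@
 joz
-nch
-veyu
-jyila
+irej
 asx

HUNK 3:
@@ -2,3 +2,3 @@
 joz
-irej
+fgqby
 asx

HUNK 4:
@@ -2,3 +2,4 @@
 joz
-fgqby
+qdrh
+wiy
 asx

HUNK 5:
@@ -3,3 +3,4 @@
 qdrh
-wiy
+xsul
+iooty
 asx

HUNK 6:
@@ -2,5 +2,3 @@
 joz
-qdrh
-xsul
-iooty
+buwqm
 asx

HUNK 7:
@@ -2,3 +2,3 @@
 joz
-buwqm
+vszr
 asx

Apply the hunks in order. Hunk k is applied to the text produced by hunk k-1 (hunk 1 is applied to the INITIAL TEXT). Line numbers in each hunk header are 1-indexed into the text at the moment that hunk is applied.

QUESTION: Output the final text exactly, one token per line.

Answer: biy
joz
vszr
asx

Derivation:
Hunk 1: at line 1 remove [khmpe,wjuzj] add [nch,veyu] -> 6 lines: biy joz nch veyu jyila asx
Hunk 2: at line 2 remove [nch,veyu,jyila] add [irej] -> 4 lines: biy joz irej asx
Hunk 3: at line 2 remove [irej] add [fgqby] -> 4 lines: biy joz fgqby asx
Hunk 4: at line 2 remove [fgqby] add [qdrh,wiy] -> 5 lines: biy joz qdrh wiy asx
Hunk 5: at line 3 remove [wiy] add [xsul,iooty] -> 6 lines: biy joz qdrh xsul iooty asx
Hunk 6: at line 2 remove [qdrh,xsul,iooty] add [buwqm] -> 4 lines: biy joz buwqm asx
Hunk 7: at line 2 remove [buwqm] add [vszr] -> 4 lines: biy joz vszr asx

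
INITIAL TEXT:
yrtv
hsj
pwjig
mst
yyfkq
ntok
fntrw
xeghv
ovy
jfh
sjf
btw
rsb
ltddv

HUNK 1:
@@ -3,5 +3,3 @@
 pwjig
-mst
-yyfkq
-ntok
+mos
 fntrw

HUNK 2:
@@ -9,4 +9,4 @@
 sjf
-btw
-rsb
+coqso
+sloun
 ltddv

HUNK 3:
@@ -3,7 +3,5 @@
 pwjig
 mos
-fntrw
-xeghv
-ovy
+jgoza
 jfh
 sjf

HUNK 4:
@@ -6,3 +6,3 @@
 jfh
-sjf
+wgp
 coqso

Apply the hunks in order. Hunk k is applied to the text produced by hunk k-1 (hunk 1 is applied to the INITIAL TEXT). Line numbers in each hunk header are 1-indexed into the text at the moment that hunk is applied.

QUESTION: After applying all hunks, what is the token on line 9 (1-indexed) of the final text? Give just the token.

Answer: sloun

Derivation:
Hunk 1: at line 3 remove [mst,yyfkq,ntok] add [mos] -> 12 lines: yrtv hsj pwjig mos fntrw xeghv ovy jfh sjf btw rsb ltddv
Hunk 2: at line 9 remove [btw,rsb] add [coqso,sloun] -> 12 lines: yrtv hsj pwjig mos fntrw xeghv ovy jfh sjf coqso sloun ltddv
Hunk 3: at line 3 remove [fntrw,xeghv,ovy] add [jgoza] -> 10 lines: yrtv hsj pwjig mos jgoza jfh sjf coqso sloun ltddv
Hunk 4: at line 6 remove [sjf] add [wgp] -> 10 lines: yrtv hsj pwjig mos jgoza jfh wgp coqso sloun ltddv
Final line 9: sloun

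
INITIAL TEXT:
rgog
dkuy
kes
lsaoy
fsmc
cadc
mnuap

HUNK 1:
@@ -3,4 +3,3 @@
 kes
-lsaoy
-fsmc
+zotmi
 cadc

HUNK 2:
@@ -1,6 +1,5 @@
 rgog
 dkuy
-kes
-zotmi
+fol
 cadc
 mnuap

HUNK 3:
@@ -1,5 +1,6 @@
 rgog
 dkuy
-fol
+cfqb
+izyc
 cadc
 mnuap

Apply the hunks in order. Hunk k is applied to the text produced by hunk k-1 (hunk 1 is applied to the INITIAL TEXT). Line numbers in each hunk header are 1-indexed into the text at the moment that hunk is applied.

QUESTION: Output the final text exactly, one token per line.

Hunk 1: at line 3 remove [lsaoy,fsmc] add [zotmi] -> 6 lines: rgog dkuy kes zotmi cadc mnuap
Hunk 2: at line 1 remove [kes,zotmi] add [fol] -> 5 lines: rgog dkuy fol cadc mnuap
Hunk 3: at line 1 remove [fol] add [cfqb,izyc] -> 6 lines: rgog dkuy cfqb izyc cadc mnuap

Answer: rgog
dkuy
cfqb
izyc
cadc
mnuap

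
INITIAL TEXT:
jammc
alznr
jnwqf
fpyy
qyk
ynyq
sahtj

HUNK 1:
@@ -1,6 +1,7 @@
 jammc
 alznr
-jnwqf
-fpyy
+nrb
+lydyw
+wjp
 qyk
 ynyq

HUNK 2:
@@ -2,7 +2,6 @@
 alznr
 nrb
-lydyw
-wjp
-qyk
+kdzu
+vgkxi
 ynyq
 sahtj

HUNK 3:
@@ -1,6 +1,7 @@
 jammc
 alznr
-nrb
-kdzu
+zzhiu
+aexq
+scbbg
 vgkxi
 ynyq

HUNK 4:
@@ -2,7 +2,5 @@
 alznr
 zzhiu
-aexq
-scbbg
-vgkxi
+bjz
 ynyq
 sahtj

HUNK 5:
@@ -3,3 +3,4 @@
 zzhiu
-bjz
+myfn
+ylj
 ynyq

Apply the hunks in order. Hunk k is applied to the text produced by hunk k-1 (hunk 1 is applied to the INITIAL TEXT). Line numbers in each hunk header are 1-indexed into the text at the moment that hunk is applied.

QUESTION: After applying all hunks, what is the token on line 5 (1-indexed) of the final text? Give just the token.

Answer: ylj

Derivation:
Hunk 1: at line 1 remove [jnwqf,fpyy] add [nrb,lydyw,wjp] -> 8 lines: jammc alznr nrb lydyw wjp qyk ynyq sahtj
Hunk 2: at line 2 remove [lydyw,wjp,qyk] add [kdzu,vgkxi] -> 7 lines: jammc alznr nrb kdzu vgkxi ynyq sahtj
Hunk 3: at line 1 remove [nrb,kdzu] add [zzhiu,aexq,scbbg] -> 8 lines: jammc alznr zzhiu aexq scbbg vgkxi ynyq sahtj
Hunk 4: at line 2 remove [aexq,scbbg,vgkxi] add [bjz] -> 6 lines: jammc alznr zzhiu bjz ynyq sahtj
Hunk 5: at line 3 remove [bjz] add [myfn,ylj] -> 7 lines: jammc alznr zzhiu myfn ylj ynyq sahtj
Final line 5: ylj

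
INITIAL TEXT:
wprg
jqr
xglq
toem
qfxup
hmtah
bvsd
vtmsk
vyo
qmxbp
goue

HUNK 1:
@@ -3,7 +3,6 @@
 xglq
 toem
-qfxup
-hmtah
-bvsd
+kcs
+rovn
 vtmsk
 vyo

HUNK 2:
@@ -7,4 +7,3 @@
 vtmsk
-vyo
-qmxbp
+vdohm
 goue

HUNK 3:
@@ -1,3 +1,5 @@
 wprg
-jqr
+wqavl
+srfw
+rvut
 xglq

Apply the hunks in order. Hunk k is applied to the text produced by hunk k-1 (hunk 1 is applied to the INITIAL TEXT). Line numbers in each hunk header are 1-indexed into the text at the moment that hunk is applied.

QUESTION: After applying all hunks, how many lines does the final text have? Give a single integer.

Answer: 11

Derivation:
Hunk 1: at line 3 remove [qfxup,hmtah,bvsd] add [kcs,rovn] -> 10 lines: wprg jqr xglq toem kcs rovn vtmsk vyo qmxbp goue
Hunk 2: at line 7 remove [vyo,qmxbp] add [vdohm] -> 9 lines: wprg jqr xglq toem kcs rovn vtmsk vdohm goue
Hunk 3: at line 1 remove [jqr] add [wqavl,srfw,rvut] -> 11 lines: wprg wqavl srfw rvut xglq toem kcs rovn vtmsk vdohm goue
Final line count: 11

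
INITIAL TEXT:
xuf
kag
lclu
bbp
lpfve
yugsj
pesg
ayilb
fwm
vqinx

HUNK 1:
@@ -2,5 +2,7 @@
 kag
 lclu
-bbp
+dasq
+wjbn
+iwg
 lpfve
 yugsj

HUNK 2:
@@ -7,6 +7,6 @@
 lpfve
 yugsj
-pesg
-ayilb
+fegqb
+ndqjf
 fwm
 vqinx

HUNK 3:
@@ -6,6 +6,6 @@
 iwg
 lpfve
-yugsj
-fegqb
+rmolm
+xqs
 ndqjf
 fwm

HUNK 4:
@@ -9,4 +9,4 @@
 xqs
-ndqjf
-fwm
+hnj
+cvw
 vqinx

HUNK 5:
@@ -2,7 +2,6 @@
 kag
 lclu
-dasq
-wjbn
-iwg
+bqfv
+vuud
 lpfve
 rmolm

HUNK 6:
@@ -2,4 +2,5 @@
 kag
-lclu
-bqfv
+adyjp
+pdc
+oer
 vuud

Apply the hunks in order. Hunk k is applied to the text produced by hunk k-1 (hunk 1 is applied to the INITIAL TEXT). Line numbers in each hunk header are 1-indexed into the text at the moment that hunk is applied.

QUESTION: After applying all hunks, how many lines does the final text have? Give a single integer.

Answer: 12

Derivation:
Hunk 1: at line 2 remove [bbp] add [dasq,wjbn,iwg] -> 12 lines: xuf kag lclu dasq wjbn iwg lpfve yugsj pesg ayilb fwm vqinx
Hunk 2: at line 7 remove [pesg,ayilb] add [fegqb,ndqjf] -> 12 lines: xuf kag lclu dasq wjbn iwg lpfve yugsj fegqb ndqjf fwm vqinx
Hunk 3: at line 6 remove [yugsj,fegqb] add [rmolm,xqs] -> 12 lines: xuf kag lclu dasq wjbn iwg lpfve rmolm xqs ndqjf fwm vqinx
Hunk 4: at line 9 remove [ndqjf,fwm] add [hnj,cvw] -> 12 lines: xuf kag lclu dasq wjbn iwg lpfve rmolm xqs hnj cvw vqinx
Hunk 5: at line 2 remove [dasq,wjbn,iwg] add [bqfv,vuud] -> 11 lines: xuf kag lclu bqfv vuud lpfve rmolm xqs hnj cvw vqinx
Hunk 6: at line 2 remove [lclu,bqfv] add [adyjp,pdc,oer] -> 12 lines: xuf kag adyjp pdc oer vuud lpfve rmolm xqs hnj cvw vqinx
Final line count: 12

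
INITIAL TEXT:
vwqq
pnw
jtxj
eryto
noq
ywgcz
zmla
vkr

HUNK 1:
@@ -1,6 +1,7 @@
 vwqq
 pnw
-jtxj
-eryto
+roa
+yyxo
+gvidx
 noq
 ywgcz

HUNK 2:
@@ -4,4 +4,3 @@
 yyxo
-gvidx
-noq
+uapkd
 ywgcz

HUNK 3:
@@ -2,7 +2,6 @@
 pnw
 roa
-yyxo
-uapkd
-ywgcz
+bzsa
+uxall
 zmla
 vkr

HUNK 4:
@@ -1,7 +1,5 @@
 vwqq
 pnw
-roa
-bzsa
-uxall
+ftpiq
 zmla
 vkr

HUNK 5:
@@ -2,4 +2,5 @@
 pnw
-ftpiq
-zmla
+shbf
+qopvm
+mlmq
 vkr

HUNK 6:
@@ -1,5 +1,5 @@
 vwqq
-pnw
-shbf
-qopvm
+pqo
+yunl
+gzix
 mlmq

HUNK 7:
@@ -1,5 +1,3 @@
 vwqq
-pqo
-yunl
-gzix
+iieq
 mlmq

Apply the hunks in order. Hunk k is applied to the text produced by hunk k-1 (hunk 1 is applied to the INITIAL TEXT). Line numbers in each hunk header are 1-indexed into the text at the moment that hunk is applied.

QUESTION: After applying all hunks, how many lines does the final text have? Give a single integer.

Answer: 4

Derivation:
Hunk 1: at line 1 remove [jtxj,eryto] add [roa,yyxo,gvidx] -> 9 lines: vwqq pnw roa yyxo gvidx noq ywgcz zmla vkr
Hunk 2: at line 4 remove [gvidx,noq] add [uapkd] -> 8 lines: vwqq pnw roa yyxo uapkd ywgcz zmla vkr
Hunk 3: at line 2 remove [yyxo,uapkd,ywgcz] add [bzsa,uxall] -> 7 lines: vwqq pnw roa bzsa uxall zmla vkr
Hunk 4: at line 1 remove [roa,bzsa,uxall] add [ftpiq] -> 5 lines: vwqq pnw ftpiq zmla vkr
Hunk 5: at line 2 remove [ftpiq,zmla] add [shbf,qopvm,mlmq] -> 6 lines: vwqq pnw shbf qopvm mlmq vkr
Hunk 6: at line 1 remove [pnw,shbf,qopvm] add [pqo,yunl,gzix] -> 6 lines: vwqq pqo yunl gzix mlmq vkr
Hunk 7: at line 1 remove [pqo,yunl,gzix] add [iieq] -> 4 lines: vwqq iieq mlmq vkr
Final line count: 4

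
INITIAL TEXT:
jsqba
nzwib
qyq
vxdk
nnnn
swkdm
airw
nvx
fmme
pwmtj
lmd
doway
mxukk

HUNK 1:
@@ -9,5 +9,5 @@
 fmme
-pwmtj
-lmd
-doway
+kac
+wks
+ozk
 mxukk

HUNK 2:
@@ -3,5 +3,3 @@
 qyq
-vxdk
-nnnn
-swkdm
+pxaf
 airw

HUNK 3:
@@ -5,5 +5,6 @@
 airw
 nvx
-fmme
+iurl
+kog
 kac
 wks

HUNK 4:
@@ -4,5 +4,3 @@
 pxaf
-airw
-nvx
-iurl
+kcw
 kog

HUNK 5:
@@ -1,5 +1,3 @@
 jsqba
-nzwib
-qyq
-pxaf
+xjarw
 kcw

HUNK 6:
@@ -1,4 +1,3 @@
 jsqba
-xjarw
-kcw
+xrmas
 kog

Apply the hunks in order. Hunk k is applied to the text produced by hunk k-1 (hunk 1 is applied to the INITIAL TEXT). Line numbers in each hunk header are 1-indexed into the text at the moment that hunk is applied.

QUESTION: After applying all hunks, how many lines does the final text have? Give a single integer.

Hunk 1: at line 9 remove [pwmtj,lmd,doway] add [kac,wks,ozk] -> 13 lines: jsqba nzwib qyq vxdk nnnn swkdm airw nvx fmme kac wks ozk mxukk
Hunk 2: at line 3 remove [vxdk,nnnn,swkdm] add [pxaf] -> 11 lines: jsqba nzwib qyq pxaf airw nvx fmme kac wks ozk mxukk
Hunk 3: at line 5 remove [fmme] add [iurl,kog] -> 12 lines: jsqba nzwib qyq pxaf airw nvx iurl kog kac wks ozk mxukk
Hunk 4: at line 4 remove [airw,nvx,iurl] add [kcw] -> 10 lines: jsqba nzwib qyq pxaf kcw kog kac wks ozk mxukk
Hunk 5: at line 1 remove [nzwib,qyq,pxaf] add [xjarw] -> 8 lines: jsqba xjarw kcw kog kac wks ozk mxukk
Hunk 6: at line 1 remove [xjarw,kcw] add [xrmas] -> 7 lines: jsqba xrmas kog kac wks ozk mxukk
Final line count: 7

Answer: 7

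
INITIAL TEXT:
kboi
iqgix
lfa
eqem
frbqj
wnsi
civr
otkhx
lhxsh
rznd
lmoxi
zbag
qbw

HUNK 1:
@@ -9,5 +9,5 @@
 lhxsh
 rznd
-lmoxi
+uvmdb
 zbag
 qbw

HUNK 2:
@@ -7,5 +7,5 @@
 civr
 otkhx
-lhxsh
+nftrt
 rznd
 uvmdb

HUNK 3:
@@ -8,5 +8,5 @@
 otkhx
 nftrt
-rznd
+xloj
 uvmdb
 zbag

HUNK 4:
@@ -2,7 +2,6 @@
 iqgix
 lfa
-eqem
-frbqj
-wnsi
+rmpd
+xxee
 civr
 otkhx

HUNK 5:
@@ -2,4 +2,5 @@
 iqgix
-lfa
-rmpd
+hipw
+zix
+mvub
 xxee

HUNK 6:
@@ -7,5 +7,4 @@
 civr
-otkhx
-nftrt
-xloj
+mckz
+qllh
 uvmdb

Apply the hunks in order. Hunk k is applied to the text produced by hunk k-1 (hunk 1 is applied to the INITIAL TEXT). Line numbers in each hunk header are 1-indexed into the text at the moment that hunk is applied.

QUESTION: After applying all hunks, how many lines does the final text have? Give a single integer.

Answer: 12

Derivation:
Hunk 1: at line 9 remove [lmoxi] add [uvmdb] -> 13 lines: kboi iqgix lfa eqem frbqj wnsi civr otkhx lhxsh rznd uvmdb zbag qbw
Hunk 2: at line 7 remove [lhxsh] add [nftrt] -> 13 lines: kboi iqgix lfa eqem frbqj wnsi civr otkhx nftrt rznd uvmdb zbag qbw
Hunk 3: at line 8 remove [rznd] add [xloj] -> 13 lines: kboi iqgix lfa eqem frbqj wnsi civr otkhx nftrt xloj uvmdb zbag qbw
Hunk 4: at line 2 remove [eqem,frbqj,wnsi] add [rmpd,xxee] -> 12 lines: kboi iqgix lfa rmpd xxee civr otkhx nftrt xloj uvmdb zbag qbw
Hunk 5: at line 2 remove [lfa,rmpd] add [hipw,zix,mvub] -> 13 lines: kboi iqgix hipw zix mvub xxee civr otkhx nftrt xloj uvmdb zbag qbw
Hunk 6: at line 7 remove [otkhx,nftrt,xloj] add [mckz,qllh] -> 12 lines: kboi iqgix hipw zix mvub xxee civr mckz qllh uvmdb zbag qbw
Final line count: 12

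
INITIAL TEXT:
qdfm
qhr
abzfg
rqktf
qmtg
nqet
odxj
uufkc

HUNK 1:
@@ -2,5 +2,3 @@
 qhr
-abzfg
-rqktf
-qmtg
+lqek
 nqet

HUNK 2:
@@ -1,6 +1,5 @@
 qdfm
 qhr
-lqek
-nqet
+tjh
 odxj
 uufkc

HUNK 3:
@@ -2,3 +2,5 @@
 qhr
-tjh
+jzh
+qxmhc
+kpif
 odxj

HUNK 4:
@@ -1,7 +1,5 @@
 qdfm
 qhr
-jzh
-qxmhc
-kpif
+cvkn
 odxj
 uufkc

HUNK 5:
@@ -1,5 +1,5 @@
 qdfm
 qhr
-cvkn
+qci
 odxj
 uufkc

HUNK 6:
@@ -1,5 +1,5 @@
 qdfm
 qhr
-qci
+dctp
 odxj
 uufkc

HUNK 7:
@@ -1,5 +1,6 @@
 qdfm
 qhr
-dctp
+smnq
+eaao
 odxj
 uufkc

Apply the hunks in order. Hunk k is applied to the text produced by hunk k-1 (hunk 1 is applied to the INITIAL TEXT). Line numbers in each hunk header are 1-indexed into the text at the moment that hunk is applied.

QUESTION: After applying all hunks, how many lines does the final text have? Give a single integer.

Answer: 6

Derivation:
Hunk 1: at line 2 remove [abzfg,rqktf,qmtg] add [lqek] -> 6 lines: qdfm qhr lqek nqet odxj uufkc
Hunk 2: at line 1 remove [lqek,nqet] add [tjh] -> 5 lines: qdfm qhr tjh odxj uufkc
Hunk 3: at line 2 remove [tjh] add [jzh,qxmhc,kpif] -> 7 lines: qdfm qhr jzh qxmhc kpif odxj uufkc
Hunk 4: at line 1 remove [jzh,qxmhc,kpif] add [cvkn] -> 5 lines: qdfm qhr cvkn odxj uufkc
Hunk 5: at line 1 remove [cvkn] add [qci] -> 5 lines: qdfm qhr qci odxj uufkc
Hunk 6: at line 1 remove [qci] add [dctp] -> 5 lines: qdfm qhr dctp odxj uufkc
Hunk 7: at line 1 remove [dctp] add [smnq,eaao] -> 6 lines: qdfm qhr smnq eaao odxj uufkc
Final line count: 6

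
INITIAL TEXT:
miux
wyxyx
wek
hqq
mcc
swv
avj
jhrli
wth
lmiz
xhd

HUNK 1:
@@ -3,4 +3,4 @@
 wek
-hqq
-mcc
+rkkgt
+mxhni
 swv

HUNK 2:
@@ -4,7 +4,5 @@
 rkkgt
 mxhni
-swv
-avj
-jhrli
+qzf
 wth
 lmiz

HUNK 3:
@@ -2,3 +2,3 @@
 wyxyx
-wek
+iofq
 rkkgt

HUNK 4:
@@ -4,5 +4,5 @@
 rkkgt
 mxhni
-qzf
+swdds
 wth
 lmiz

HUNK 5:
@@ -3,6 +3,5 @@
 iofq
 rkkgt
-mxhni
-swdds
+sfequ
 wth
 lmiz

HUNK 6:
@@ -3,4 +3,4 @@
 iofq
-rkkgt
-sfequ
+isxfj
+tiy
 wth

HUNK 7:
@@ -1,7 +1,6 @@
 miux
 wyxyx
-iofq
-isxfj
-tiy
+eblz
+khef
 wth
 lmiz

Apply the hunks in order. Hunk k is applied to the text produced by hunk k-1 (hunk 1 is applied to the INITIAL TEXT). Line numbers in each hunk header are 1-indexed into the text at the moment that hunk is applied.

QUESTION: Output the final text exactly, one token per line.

Answer: miux
wyxyx
eblz
khef
wth
lmiz
xhd

Derivation:
Hunk 1: at line 3 remove [hqq,mcc] add [rkkgt,mxhni] -> 11 lines: miux wyxyx wek rkkgt mxhni swv avj jhrli wth lmiz xhd
Hunk 2: at line 4 remove [swv,avj,jhrli] add [qzf] -> 9 lines: miux wyxyx wek rkkgt mxhni qzf wth lmiz xhd
Hunk 3: at line 2 remove [wek] add [iofq] -> 9 lines: miux wyxyx iofq rkkgt mxhni qzf wth lmiz xhd
Hunk 4: at line 4 remove [qzf] add [swdds] -> 9 lines: miux wyxyx iofq rkkgt mxhni swdds wth lmiz xhd
Hunk 5: at line 3 remove [mxhni,swdds] add [sfequ] -> 8 lines: miux wyxyx iofq rkkgt sfequ wth lmiz xhd
Hunk 6: at line 3 remove [rkkgt,sfequ] add [isxfj,tiy] -> 8 lines: miux wyxyx iofq isxfj tiy wth lmiz xhd
Hunk 7: at line 1 remove [iofq,isxfj,tiy] add [eblz,khef] -> 7 lines: miux wyxyx eblz khef wth lmiz xhd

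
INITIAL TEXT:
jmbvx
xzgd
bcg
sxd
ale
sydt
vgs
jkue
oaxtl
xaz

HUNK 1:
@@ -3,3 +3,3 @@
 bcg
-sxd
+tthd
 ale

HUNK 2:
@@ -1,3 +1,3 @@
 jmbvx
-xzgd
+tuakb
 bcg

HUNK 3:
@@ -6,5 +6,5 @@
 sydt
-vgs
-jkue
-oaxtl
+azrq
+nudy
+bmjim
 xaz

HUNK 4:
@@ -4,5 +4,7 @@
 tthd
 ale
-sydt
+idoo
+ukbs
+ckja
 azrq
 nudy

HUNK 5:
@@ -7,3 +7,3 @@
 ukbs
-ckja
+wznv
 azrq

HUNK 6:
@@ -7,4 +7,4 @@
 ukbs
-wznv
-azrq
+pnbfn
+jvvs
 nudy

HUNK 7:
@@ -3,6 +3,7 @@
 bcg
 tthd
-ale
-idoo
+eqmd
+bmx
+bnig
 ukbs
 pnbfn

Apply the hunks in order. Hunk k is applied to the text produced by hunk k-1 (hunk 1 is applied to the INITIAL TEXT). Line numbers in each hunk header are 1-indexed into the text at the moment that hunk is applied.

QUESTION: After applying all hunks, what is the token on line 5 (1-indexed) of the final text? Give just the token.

Hunk 1: at line 3 remove [sxd] add [tthd] -> 10 lines: jmbvx xzgd bcg tthd ale sydt vgs jkue oaxtl xaz
Hunk 2: at line 1 remove [xzgd] add [tuakb] -> 10 lines: jmbvx tuakb bcg tthd ale sydt vgs jkue oaxtl xaz
Hunk 3: at line 6 remove [vgs,jkue,oaxtl] add [azrq,nudy,bmjim] -> 10 lines: jmbvx tuakb bcg tthd ale sydt azrq nudy bmjim xaz
Hunk 4: at line 4 remove [sydt] add [idoo,ukbs,ckja] -> 12 lines: jmbvx tuakb bcg tthd ale idoo ukbs ckja azrq nudy bmjim xaz
Hunk 5: at line 7 remove [ckja] add [wznv] -> 12 lines: jmbvx tuakb bcg tthd ale idoo ukbs wznv azrq nudy bmjim xaz
Hunk 6: at line 7 remove [wznv,azrq] add [pnbfn,jvvs] -> 12 lines: jmbvx tuakb bcg tthd ale idoo ukbs pnbfn jvvs nudy bmjim xaz
Hunk 7: at line 3 remove [ale,idoo] add [eqmd,bmx,bnig] -> 13 lines: jmbvx tuakb bcg tthd eqmd bmx bnig ukbs pnbfn jvvs nudy bmjim xaz
Final line 5: eqmd

Answer: eqmd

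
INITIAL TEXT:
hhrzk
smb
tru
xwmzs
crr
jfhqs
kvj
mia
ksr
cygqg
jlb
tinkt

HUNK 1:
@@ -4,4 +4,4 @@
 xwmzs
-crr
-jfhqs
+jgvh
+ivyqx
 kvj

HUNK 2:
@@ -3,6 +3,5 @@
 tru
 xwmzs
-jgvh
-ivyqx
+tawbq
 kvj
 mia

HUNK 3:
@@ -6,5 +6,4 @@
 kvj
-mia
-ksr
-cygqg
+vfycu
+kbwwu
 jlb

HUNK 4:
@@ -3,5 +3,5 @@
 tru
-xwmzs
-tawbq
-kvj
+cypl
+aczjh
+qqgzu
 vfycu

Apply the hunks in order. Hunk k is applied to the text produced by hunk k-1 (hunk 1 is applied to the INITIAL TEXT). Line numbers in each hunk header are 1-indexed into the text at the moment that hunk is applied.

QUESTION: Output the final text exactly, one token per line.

Answer: hhrzk
smb
tru
cypl
aczjh
qqgzu
vfycu
kbwwu
jlb
tinkt

Derivation:
Hunk 1: at line 4 remove [crr,jfhqs] add [jgvh,ivyqx] -> 12 lines: hhrzk smb tru xwmzs jgvh ivyqx kvj mia ksr cygqg jlb tinkt
Hunk 2: at line 3 remove [jgvh,ivyqx] add [tawbq] -> 11 lines: hhrzk smb tru xwmzs tawbq kvj mia ksr cygqg jlb tinkt
Hunk 3: at line 6 remove [mia,ksr,cygqg] add [vfycu,kbwwu] -> 10 lines: hhrzk smb tru xwmzs tawbq kvj vfycu kbwwu jlb tinkt
Hunk 4: at line 3 remove [xwmzs,tawbq,kvj] add [cypl,aczjh,qqgzu] -> 10 lines: hhrzk smb tru cypl aczjh qqgzu vfycu kbwwu jlb tinkt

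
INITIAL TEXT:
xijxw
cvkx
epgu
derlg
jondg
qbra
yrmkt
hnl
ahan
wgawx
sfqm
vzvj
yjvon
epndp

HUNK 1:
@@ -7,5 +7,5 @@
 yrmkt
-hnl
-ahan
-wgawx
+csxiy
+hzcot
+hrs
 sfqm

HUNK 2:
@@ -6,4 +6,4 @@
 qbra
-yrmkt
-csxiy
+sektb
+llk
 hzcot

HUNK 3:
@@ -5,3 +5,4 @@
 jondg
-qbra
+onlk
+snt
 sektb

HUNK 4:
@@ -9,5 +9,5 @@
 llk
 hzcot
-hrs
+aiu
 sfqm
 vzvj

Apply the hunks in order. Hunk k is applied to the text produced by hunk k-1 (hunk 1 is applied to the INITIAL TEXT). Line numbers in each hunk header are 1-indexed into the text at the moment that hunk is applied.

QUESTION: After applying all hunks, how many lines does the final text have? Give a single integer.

Hunk 1: at line 7 remove [hnl,ahan,wgawx] add [csxiy,hzcot,hrs] -> 14 lines: xijxw cvkx epgu derlg jondg qbra yrmkt csxiy hzcot hrs sfqm vzvj yjvon epndp
Hunk 2: at line 6 remove [yrmkt,csxiy] add [sektb,llk] -> 14 lines: xijxw cvkx epgu derlg jondg qbra sektb llk hzcot hrs sfqm vzvj yjvon epndp
Hunk 3: at line 5 remove [qbra] add [onlk,snt] -> 15 lines: xijxw cvkx epgu derlg jondg onlk snt sektb llk hzcot hrs sfqm vzvj yjvon epndp
Hunk 4: at line 9 remove [hrs] add [aiu] -> 15 lines: xijxw cvkx epgu derlg jondg onlk snt sektb llk hzcot aiu sfqm vzvj yjvon epndp
Final line count: 15

Answer: 15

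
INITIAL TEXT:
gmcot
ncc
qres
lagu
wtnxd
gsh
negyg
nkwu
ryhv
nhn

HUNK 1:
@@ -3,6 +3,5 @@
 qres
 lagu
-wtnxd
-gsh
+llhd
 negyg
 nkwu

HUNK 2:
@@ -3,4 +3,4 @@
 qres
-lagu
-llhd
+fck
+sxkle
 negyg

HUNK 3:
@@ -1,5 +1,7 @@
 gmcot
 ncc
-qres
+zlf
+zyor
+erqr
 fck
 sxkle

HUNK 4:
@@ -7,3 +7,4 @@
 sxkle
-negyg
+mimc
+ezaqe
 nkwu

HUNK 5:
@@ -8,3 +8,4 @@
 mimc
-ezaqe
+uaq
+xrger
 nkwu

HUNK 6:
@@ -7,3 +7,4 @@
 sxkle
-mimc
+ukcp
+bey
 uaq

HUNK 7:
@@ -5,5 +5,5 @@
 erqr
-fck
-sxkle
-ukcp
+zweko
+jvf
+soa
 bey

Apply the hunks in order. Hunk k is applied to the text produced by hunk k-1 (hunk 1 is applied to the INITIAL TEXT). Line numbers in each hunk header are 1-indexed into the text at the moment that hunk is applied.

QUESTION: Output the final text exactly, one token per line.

Answer: gmcot
ncc
zlf
zyor
erqr
zweko
jvf
soa
bey
uaq
xrger
nkwu
ryhv
nhn

Derivation:
Hunk 1: at line 3 remove [wtnxd,gsh] add [llhd] -> 9 lines: gmcot ncc qres lagu llhd negyg nkwu ryhv nhn
Hunk 2: at line 3 remove [lagu,llhd] add [fck,sxkle] -> 9 lines: gmcot ncc qres fck sxkle negyg nkwu ryhv nhn
Hunk 3: at line 1 remove [qres] add [zlf,zyor,erqr] -> 11 lines: gmcot ncc zlf zyor erqr fck sxkle negyg nkwu ryhv nhn
Hunk 4: at line 7 remove [negyg] add [mimc,ezaqe] -> 12 lines: gmcot ncc zlf zyor erqr fck sxkle mimc ezaqe nkwu ryhv nhn
Hunk 5: at line 8 remove [ezaqe] add [uaq,xrger] -> 13 lines: gmcot ncc zlf zyor erqr fck sxkle mimc uaq xrger nkwu ryhv nhn
Hunk 6: at line 7 remove [mimc] add [ukcp,bey] -> 14 lines: gmcot ncc zlf zyor erqr fck sxkle ukcp bey uaq xrger nkwu ryhv nhn
Hunk 7: at line 5 remove [fck,sxkle,ukcp] add [zweko,jvf,soa] -> 14 lines: gmcot ncc zlf zyor erqr zweko jvf soa bey uaq xrger nkwu ryhv nhn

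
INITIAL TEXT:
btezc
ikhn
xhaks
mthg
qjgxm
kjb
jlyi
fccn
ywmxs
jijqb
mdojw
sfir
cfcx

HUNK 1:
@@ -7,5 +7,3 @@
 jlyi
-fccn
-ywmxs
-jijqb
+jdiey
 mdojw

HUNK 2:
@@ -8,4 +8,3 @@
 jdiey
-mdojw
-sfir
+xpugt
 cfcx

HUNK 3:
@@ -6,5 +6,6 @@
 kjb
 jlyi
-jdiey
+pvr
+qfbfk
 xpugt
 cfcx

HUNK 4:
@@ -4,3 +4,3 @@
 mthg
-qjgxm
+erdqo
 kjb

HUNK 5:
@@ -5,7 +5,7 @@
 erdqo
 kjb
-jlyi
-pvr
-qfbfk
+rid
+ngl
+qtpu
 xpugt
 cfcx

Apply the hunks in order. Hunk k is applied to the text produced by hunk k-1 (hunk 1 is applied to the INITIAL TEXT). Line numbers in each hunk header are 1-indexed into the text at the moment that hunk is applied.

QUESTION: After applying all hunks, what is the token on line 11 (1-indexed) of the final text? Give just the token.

Answer: cfcx

Derivation:
Hunk 1: at line 7 remove [fccn,ywmxs,jijqb] add [jdiey] -> 11 lines: btezc ikhn xhaks mthg qjgxm kjb jlyi jdiey mdojw sfir cfcx
Hunk 2: at line 8 remove [mdojw,sfir] add [xpugt] -> 10 lines: btezc ikhn xhaks mthg qjgxm kjb jlyi jdiey xpugt cfcx
Hunk 3: at line 6 remove [jdiey] add [pvr,qfbfk] -> 11 lines: btezc ikhn xhaks mthg qjgxm kjb jlyi pvr qfbfk xpugt cfcx
Hunk 4: at line 4 remove [qjgxm] add [erdqo] -> 11 lines: btezc ikhn xhaks mthg erdqo kjb jlyi pvr qfbfk xpugt cfcx
Hunk 5: at line 5 remove [jlyi,pvr,qfbfk] add [rid,ngl,qtpu] -> 11 lines: btezc ikhn xhaks mthg erdqo kjb rid ngl qtpu xpugt cfcx
Final line 11: cfcx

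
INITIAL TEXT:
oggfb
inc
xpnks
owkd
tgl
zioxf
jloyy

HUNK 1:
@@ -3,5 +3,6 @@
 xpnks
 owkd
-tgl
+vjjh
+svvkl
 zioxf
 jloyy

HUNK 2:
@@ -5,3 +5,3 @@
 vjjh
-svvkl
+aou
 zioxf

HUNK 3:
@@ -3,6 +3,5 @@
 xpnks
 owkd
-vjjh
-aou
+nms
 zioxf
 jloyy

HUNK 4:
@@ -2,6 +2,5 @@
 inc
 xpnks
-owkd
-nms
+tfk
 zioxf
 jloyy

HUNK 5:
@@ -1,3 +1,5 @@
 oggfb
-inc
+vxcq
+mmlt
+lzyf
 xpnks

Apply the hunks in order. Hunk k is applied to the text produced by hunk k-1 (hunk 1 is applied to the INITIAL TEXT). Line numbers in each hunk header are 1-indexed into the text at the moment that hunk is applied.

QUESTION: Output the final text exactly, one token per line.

Hunk 1: at line 3 remove [tgl] add [vjjh,svvkl] -> 8 lines: oggfb inc xpnks owkd vjjh svvkl zioxf jloyy
Hunk 2: at line 5 remove [svvkl] add [aou] -> 8 lines: oggfb inc xpnks owkd vjjh aou zioxf jloyy
Hunk 3: at line 3 remove [vjjh,aou] add [nms] -> 7 lines: oggfb inc xpnks owkd nms zioxf jloyy
Hunk 4: at line 2 remove [owkd,nms] add [tfk] -> 6 lines: oggfb inc xpnks tfk zioxf jloyy
Hunk 5: at line 1 remove [inc] add [vxcq,mmlt,lzyf] -> 8 lines: oggfb vxcq mmlt lzyf xpnks tfk zioxf jloyy

Answer: oggfb
vxcq
mmlt
lzyf
xpnks
tfk
zioxf
jloyy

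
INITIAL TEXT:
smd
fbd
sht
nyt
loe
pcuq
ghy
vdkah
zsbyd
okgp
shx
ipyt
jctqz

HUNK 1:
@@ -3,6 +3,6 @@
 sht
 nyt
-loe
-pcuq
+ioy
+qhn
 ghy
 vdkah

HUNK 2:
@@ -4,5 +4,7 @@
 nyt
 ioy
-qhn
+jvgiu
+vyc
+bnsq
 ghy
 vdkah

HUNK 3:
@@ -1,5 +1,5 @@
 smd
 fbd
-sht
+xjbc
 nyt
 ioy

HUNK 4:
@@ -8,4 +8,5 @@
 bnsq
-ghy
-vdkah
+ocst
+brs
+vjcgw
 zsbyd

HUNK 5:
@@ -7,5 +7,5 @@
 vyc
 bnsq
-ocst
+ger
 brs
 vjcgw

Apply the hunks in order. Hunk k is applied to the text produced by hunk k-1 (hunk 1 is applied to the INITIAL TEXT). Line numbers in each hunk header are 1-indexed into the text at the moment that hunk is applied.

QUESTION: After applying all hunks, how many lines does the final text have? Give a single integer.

Hunk 1: at line 3 remove [loe,pcuq] add [ioy,qhn] -> 13 lines: smd fbd sht nyt ioy qhn ghy vdkah zsbyd okgp shx ipyt jctqz
Hunk 2: at line 4 remove [qhn] add [jvgiu,vyc,bnsq] -> 15 lines: smd fbd sht nyt ioy jvgiu vyc bnsq ghy vdkah zsbyd okgp shx ipyt jctqz
Hunk 3: at line 1 remove [sht] add [xjbc] -> 15 lines: smd fbd xjbc nyt ioy jvgiu vyc bnsq ghy vdkah zsbyd okgp shx ipyt jctqz
Hunk 4: at line 8 remove [ghy,vdkah] add [ocst,brs,vjcgw] -> 16 lines: smd fbd xjbc nyt ioy jvgiu vyc bnsq ocst brs vjcgw zsbyd okgp shx ipyt jctqz
Hunk 5: at line 7 remove [ocst] add [ger] -> 16 lines: smd fbd xjbc nyt ioy jvgiu vyc bnsq ger brs vjcgw zsbyd okgp shx ipyt jctqz
Final line count: 16

Answer: 16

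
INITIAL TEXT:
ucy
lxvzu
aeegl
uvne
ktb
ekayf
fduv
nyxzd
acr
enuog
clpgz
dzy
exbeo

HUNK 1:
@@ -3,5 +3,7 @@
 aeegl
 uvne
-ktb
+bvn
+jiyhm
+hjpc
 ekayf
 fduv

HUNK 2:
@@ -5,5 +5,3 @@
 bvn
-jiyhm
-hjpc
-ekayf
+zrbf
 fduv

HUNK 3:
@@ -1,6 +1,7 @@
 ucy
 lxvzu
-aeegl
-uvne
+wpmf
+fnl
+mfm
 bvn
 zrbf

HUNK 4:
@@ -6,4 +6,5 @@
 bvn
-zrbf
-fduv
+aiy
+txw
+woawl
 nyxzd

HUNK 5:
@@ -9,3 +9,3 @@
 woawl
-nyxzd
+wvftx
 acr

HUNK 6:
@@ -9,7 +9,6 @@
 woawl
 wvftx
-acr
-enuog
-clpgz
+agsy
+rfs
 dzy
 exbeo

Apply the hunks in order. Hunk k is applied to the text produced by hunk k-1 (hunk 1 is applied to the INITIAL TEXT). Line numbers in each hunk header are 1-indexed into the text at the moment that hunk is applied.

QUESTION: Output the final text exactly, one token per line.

Hunk 1: at line 3 remove [ktb] add [bvn,jiyhm,hjpc] -> 15 lines: ucy lxvzu aeegl uvne bvn jiyhm hjpc ekayf fduv nyxzd acr enuog clpgz dzy exbeo
Hunk 2: at line 5 remove [jiyhm,hjpc,ekayf] add [zrbf] -> 13 lines: ucy lxvzu aeegl uvne bvn zrbf fduv nyxzd acr enuog clpgz dzy exbeo
Hunk 3: at line 1 remove [aeegl,uvne] add [wpmf,fnl,mfm] -> 14 lines: ucy lxvzu wpmf fnl mfm bvn zrbf fduv nyxzd acr enuog clpgz dzy exbeo
Hunk 4: at line 6 remove [zrbf,fduv] add [aiy,txw,woawl] -> 15 lines: ucy lxvzu wpmf fnl mfm bvn aiy txw woawl nyxzd acr enuog clpgz dzy exbeo
Hunk 5: at line 9 remove [nyxzd] add [wvftx] -> 15 lines: ucy lxvzu wpmf fnl mfm bvn aiy txw woawl wvftx acr enuog clpgz dzy exbeo
Hunk 6: at line 9 remove [acr,enuog,clpgz] add [agsy,rfs] -> 14 lines: ucy lxvzu wpmf fnl mfm bvn aiy txw woawl wvftx agsy rfs dzy exbeo

Answer: ucy
lxvzu
wpmf
fnl
mfm
bvn
aiy
txw
woawl
wvftx
agsy
rfs
dzy
exbeo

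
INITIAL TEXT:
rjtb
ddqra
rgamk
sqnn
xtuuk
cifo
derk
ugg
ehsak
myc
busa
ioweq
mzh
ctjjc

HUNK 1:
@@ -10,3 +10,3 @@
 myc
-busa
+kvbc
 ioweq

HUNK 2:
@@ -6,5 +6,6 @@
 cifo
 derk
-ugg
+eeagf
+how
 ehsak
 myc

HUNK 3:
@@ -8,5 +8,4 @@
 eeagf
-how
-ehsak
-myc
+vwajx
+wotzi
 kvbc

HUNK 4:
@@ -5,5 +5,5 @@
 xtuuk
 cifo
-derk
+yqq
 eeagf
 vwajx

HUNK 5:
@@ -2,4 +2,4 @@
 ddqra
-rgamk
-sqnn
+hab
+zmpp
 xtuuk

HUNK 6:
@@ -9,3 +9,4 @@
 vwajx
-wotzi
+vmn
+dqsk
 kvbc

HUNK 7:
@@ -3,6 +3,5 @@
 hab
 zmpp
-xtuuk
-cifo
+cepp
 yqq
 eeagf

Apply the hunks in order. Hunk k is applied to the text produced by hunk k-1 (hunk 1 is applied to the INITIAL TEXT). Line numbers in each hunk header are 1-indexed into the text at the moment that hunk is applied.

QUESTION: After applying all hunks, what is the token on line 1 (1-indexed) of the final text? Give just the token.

Answer: rjtb

Derivation:
Hunk 1: at line 10 remove [busa] add [kvbc] -> 14 lines: rjtb ddqra rgamk sqnn xtuuk cifo derk ugg ehsak myc kvbc ioweq mzh ctjjc
Hunk 2: at line 6 remove [ugg] add [eeagf,how] -> 15 lines: rjtb ddqra rgamk sqnn xtuuk cifo derk eeagf how ehsak myc kvbc ioweq mzh ctjjc
Hunk 3: at line 8 remove [how,ehsak,myc] add [vwajx,wotzi] -> 14 lines: rjtb ddqra rgamk sqnn xtuuk cifo derk eeagf vwajx wotzi kvbc ioweq mzh ctjjc
Hunk 4: at line 5 remove [derk] add [yqq] -> 14 lines: rjtb ddqra rgamk sqnn xtuuk cifo yqq eeagf vwajx wotzi kvbc ioweq mzh ctjjc
Hunk 5: at line 2 remove [rgamk,sqnn] add [hab,zmpp] -> 14 lines: rjtb ddqra hab zmpp xtuuk cifo yqq eeagf vwajx wotzi kvbc ioweq mzh ctjjc
Hunk 6: at line 9 remove [wotzi] add [vmn,dqsk] -> 15 lines: rjtb ddqra hab zmpp xtuuk cifo yqq eeagf vwajx vmn dqsk kvbc ioweq mzh ctjjc
Hunk 7: at line 3 remove [xtuuk,cifo] add [cepp] -> 14 lines: rjtb ddqra hab zmpp cepp yqq eeagf vwajx vmn dqsk kvbc ioweq mzh ctjjc
Final line 1: rjtb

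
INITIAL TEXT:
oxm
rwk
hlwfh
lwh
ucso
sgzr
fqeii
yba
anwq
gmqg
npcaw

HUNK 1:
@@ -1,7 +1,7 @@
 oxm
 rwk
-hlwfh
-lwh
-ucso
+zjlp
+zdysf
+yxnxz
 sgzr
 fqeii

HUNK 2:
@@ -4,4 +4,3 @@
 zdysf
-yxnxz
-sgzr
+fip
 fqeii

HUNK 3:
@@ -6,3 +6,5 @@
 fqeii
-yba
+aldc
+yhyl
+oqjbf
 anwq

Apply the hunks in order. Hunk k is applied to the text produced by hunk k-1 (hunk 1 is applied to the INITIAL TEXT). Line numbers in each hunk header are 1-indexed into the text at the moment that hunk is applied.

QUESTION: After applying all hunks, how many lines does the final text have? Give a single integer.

Hunk 1: at line 1 remove [hlwfh,lwh,ucso] add [zjlp,zdysf,yxnxz] -> 11 lines: oxm rwk zjlp zdysf yxnxz sgzr fqeii yba anwq gmqg npcaw
Hunk 2: at line 4 remove [yxnxz,sgzr] add [fip] -> 10 lines: oxm rwk zjlp zdysf fip fqeii yba anwq gmqg npcaw
Hunk 3: at line 6 remove [yba] add [aldc,yhyl,oqjbf] -> 12 lines: oxm rwk zjlp zdysf fip fqeii aldc yhyl oqjbf anwq gmqg npcaw
Final line count: 12

Answer: 12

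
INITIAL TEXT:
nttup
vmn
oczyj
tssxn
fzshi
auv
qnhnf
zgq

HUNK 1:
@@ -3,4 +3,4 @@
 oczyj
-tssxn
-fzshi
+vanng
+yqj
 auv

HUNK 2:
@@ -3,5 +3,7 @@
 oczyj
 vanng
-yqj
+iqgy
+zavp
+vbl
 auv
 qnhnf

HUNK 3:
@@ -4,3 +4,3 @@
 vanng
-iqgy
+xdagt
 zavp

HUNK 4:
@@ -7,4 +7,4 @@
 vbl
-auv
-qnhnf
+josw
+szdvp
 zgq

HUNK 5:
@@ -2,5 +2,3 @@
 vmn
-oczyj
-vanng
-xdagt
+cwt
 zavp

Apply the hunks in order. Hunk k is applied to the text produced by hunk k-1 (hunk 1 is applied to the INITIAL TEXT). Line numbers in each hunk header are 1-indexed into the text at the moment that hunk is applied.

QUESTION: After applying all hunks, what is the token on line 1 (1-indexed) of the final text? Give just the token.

Answer: nttup

Derivation:
Hunk 1: at line 3 remove [tssxn,fzshi] add [vanng,yqj] -> 8 lines: nttup vmn oczyj vanng yqj auv qnhnf zgq
Hunk 2: at line 3 remove [yqj] add [iqgy,zavp,vbl] -> 10 lines: nttup vmn oczyj vanng iqgy zavp vbl auv qnhnf zgq
Hunk 3: at line 4 remove [iqgy] add [xdagt] -> 10 lines: nttup vmn oczyj vanng xdagt zavp vbl auv qnhnf zgq
Hunk 4: at line 7 remove [auv,qnhnf] add [josw,szdvp] -> 10 lines: nttup vmn oczyj vanng xdagt zavp vbl josw szdvp zgq
Hunk 5: at line 2 remove [oczyj,vanng,xdagt] add [cwt] -> 8 lines: nttup vmn cwt zavp vbl josw szdvp zgq
Final line 1: nttup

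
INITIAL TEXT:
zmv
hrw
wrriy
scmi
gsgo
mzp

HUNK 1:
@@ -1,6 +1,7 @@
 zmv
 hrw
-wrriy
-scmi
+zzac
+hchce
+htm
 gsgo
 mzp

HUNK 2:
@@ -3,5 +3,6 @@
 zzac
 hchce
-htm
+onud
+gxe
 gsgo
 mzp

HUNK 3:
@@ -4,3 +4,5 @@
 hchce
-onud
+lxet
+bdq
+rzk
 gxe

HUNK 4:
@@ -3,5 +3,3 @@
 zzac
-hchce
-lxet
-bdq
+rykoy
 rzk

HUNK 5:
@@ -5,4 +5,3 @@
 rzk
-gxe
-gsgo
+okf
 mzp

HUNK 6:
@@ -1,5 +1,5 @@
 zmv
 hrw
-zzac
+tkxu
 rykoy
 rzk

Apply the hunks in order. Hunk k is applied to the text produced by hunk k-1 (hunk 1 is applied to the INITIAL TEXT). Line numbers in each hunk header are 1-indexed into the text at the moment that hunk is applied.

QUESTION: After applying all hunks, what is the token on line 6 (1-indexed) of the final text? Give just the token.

Hunk 1: at line 1 remove [wrriy,scmi] add [zzac,hchce,htm] -> 7 lines: zmv hrw zzac hchce htm gsgo mzp
Hunk 2: at line 3 remove [htm] add [onud,gxe] -> 8 lines: zmv hrw zzac hchce onud gxe gsgo mzp
Hunk 3: at line 4 remove [onud] add [lxet,bdq,rzk] -> 10 lines: zmv hrw zzac hchce lxet bdq rzk gxe gsgo mzp
Hunk 4: at line 3 remove [hchce,lxet,bdq] add [rykoy] -> 8 lines: zmv hrw zzac rykoy rzk gxe gsgo mzp
Hunk 5: at line 5 remove [gxe,gsgo] add [okf] -> 7 lines: zmv hrw zzac rykoy rzk okf mzp
Hunk 6: at line 1 remove [zzac] add [tkxu] -> 7 lines: zmv hrw tkxu rykoy rzk okf mzp
Final line 6: okf

Answer: okf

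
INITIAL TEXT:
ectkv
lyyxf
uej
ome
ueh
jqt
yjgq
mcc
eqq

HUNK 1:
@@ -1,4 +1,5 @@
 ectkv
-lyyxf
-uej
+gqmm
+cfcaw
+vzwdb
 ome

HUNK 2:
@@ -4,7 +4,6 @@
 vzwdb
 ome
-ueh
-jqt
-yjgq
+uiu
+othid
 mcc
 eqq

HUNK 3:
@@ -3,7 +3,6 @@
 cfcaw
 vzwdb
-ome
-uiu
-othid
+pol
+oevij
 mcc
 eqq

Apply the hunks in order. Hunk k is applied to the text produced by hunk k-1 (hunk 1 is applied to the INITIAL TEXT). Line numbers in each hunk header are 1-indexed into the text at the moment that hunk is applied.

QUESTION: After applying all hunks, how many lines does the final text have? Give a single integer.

Answer: 8

Derivation:
Hunk 1: at line 1 remove [lyyxf,uej] add [gqmm,cfcaw,vzwdb] -> 10 lines: ectkv gqmm cfcaw vzwdb ome ueh jqt yjgq mcc eqq
Hunk 2: at line 4 remove [ueh,jqt,yjgq] add [uiu,othid] -> 9 lines: ectkv gqmm cfcaw vzwdb ome uiu othid mcc eqq
Hunk 3: at line 3 remove [ome,uiu,othid] add [pol,oevij] -> 8 lines: ectkv gqmm cfcaw vzwdb pol oevij mcc eqq
Final line count: 8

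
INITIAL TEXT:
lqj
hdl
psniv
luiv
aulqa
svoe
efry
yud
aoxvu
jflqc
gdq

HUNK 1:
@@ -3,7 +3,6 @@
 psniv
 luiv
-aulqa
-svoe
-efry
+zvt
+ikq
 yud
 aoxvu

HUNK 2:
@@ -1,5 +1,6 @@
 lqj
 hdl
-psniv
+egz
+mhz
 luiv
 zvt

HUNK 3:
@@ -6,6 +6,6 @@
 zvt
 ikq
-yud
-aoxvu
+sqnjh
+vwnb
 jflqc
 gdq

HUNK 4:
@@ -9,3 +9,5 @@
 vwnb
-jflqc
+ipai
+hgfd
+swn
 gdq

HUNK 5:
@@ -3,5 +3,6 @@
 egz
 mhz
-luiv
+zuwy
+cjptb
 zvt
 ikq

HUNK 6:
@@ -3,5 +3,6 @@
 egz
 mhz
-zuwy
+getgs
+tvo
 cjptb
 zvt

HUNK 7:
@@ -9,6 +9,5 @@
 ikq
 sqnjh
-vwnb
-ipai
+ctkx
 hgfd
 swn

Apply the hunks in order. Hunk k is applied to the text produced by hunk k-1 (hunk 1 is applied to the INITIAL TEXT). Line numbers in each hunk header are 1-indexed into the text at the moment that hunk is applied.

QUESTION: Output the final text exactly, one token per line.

Hunk 1: at line 3 remove [aulqa,svoe,efry] add [zvt,ikq] -> 10 lines: lqj hdl psniv luiv zvt ikq yud aoxvu jflqc gdq
Hunk 2: at line 1 remove [psniv] add [egz,mhz] -> 11 lines: lqj hdl egz mhz luiv zvt ikq yud aoxvu jflqc gdq
Hunk 3: at line 6 remove [yud,aoxvu] add [sqnjh,vwnb] -> 11 lines: lqj hdl egz mhz luiv zvt ikq sqnjh vwnb jflqc gdq
Hunk 4: at line 9 remove [jflqc] add [ipai,hgfd,swn] -> 13 lines: lqj hdl egz mhz luiv zvt ikq sqnjh vwnb ipai hgfd swn gdq
Hunk 5: at line 3 remove [luiv] add [zuwy,cjptb] -> 14 lines: lqj hdl egz mhz zuwy cjptb zvt ikq sqnjh vwnb ipai hgfd swn gdq
Hunk 6: at line 3 remove [zuwy] add [getgs,tvo] -> 15 lines: lqj hdl egz mhz getgs tvo cjptb zvt ikq sqnjh vwnb ipai hgfd swn gdq
Hunk 7: at line 9 remove [vwnb,ipai] add [ctkx] -> 14 lines: lqj hdl egz mhz getgs tvo cjptb zvt ikq sqnjh ctkx hgfd swn gdq

Answer: lqj
hdl
egz
mhz
getgs
tvo
cjptb
zvt
ikq
sqnjh
ctkx
hgfd
swn
gdq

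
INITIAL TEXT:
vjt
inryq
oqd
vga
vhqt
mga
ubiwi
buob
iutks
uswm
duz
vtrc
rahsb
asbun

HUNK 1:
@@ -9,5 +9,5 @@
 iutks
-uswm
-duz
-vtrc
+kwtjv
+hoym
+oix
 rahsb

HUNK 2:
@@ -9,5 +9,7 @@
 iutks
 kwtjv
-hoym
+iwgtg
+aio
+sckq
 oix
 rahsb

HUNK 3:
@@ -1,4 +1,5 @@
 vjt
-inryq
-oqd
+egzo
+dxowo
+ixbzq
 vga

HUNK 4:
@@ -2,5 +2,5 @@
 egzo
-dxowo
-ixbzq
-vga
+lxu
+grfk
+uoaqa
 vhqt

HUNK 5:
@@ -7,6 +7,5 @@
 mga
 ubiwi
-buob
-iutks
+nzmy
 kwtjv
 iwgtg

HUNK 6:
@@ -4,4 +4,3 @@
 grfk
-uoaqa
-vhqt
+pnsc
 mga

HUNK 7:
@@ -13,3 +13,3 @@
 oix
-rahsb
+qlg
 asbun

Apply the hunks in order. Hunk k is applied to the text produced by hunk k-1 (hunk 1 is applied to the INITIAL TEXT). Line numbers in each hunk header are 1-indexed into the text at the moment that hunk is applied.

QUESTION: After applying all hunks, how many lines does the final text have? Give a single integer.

Answer: 15

Derivation:
Hunk 1: at line 9 remove [uswm,duz,vtrc] add [kwtjv,hoym,oix] -> 14 lines: vjt inryq oqd vga vhqt mga ubiwi buob iutks kwtjv hoym oix rahsb asbun
Hunk 2: at line 9 remove [hoym] add [iwgtg,aio,sckq] -> 16 lines: vjt inryq oqd vga vhqt mga ubiwi buob iutks kwtjv iwgtg aio sckq oix rahsb asbun
Hunk 3: at line 1 remove [inryq,oqd] add [egzo,dxowo,ixbzq] -> 17 lines: vjt egzo dxowo ixbzq vga vhqt mga ubiwi buob iutks kwtjv iwgtg aio sckq oix rahsb asbun
Hunk 4: at line 2 remove [dxowo,ixbzq,vga] add [lxu,grfk,uoaqa] -> 17 lines: vjt egzo lxu grfk uoaqa vhqt mga ubiwi buob iutks kwtjv iwgtg aio sckq oix rahsb asbun
Hunk 5: at line 7 remove [buob,iutks] add [nzmy] -> 16 lines: vjt egzo lxu grfk uoaqa vhqt mga ubiwi nzmy kwtjv iwgtg aio sckq oix rahsb asbun
Hunk 6: at line 4 remove [uoaqa,vhqt] add [pnsc] -> 15 lines: vjt egzo lxu grfk pnsc mga ubiwi nzmy kwtjv iwgtg aio sckq oix rahsb asbun
Hunk 7: at line 13 remove [rahsb] add [qlg] -> 15 lines: vjt egzo lxu grfk pnsc mga ubiwi nzmy kwtjv iwgtg aio sckq oix qlg asbun
Final line count: 15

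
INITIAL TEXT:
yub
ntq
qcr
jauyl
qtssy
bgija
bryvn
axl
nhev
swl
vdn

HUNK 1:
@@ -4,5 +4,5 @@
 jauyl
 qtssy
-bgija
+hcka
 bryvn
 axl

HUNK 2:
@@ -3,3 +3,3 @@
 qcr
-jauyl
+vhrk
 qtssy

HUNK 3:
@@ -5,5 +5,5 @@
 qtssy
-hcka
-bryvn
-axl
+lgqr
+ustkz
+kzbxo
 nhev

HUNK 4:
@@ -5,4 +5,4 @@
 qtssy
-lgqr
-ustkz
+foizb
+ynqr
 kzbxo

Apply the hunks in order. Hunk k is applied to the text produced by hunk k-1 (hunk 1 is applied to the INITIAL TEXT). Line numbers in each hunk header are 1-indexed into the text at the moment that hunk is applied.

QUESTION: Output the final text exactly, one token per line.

Answer: yub
ntq
qcr
vhrk
qtssy
foizb
ynqr
kzbxo
nhev
swl
vdn

Derivation:
Hunk 1: at line 4 remove [bgija] add [hcka] -> 11 lines: yub ntq qcr jauyl qtssy hcka bryvn axl nhev swl vdn
Hunk 2: at line 3 remove [jauyl] add [vhrk] -> 11 lines: yub ntq qcr vhrk qtssy hcka bryvn axl nhev swl vdn
Hunk 3: at line 5 remove [hcka,bryvn,axl] add [lgqr,ustkz,kzbxo] -> 11 lines: yub ntq qcr vhrk qtssy lgqr ustkz kzbxo nhev swl vdn
Hunk 4: at line 5 remove [lgqr,ustkz] add [foizb,ynqr] -> 11 lines: yub ntq qcr vhrk qtssy foizb ynqr kzbxo nhev swl vdn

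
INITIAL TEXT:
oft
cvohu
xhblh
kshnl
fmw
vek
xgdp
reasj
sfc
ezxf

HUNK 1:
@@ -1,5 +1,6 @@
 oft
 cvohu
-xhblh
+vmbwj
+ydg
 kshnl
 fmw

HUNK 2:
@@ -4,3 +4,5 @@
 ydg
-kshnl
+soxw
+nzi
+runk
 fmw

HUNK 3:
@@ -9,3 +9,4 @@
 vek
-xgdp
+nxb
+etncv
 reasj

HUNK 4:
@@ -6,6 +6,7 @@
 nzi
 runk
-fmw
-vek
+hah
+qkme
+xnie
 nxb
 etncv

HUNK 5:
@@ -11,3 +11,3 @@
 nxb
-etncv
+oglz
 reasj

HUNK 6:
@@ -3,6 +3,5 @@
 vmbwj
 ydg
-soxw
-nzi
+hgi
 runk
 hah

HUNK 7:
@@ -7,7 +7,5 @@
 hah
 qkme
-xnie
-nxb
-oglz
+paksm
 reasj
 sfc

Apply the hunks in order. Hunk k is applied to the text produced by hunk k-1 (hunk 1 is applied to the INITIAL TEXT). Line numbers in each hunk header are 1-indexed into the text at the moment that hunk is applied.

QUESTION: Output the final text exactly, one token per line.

Answer: oft
cvohu
vmbwj
ydg
hgi
runk
hah
qkme
paksm
reasj
sfc
ezxf

Derivation:
Hunk 1: at line 1 remove [xhblh] add [vmbwj,ydg] -> 11 lines: oft cvohu vmbwj ydg kshnl fmw vek xgdp reasj sfc ezxf
Hunk 2: at line 4 remove [kshnl] add [soxw,nzi,runk] -> 13 lines: oft cvohu vmbwj ydg soxw nzi runk fmw vek xgdp reasj sfc ezxf
Hunk 3: at line 9 remove [xgdp] add [nxb,etncv] -> 14 lines: oft cvohu vmbwj ydg soxw nzi runk fmw vek nxb etncv reasj sfc ezxf
Hunk 4: at line 6 remove [fmw,vek] add [hah,qkme,xnie] -> 15 lines: oft cvohu vmbwj ydg soxw nzi runk hah qkme xnie nxb etncv reasj sfc ezxf
Hunk 5: at line 11 remove [etncv] add [oglz] -> 15 lines: oft cvohu vmbwj ydg soxw nzi runk hah qkme xnie nxb oglz reasj sfc ezxf
Hunk 6: at line 3 remove [soxw,nzi] add [hgi] -> 14 lines: oft cvohu vmbwj ydg hgi runk hah qkme xnie nxb oglz reasj sfc ezxf
Hunk 7: at line 7 remove [xnie,nxb,oglz] add [paksm] -> 12 lines: oft cvohu vmbwj ydg hgi runk hah qkme paksm reasj sfc ezxf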